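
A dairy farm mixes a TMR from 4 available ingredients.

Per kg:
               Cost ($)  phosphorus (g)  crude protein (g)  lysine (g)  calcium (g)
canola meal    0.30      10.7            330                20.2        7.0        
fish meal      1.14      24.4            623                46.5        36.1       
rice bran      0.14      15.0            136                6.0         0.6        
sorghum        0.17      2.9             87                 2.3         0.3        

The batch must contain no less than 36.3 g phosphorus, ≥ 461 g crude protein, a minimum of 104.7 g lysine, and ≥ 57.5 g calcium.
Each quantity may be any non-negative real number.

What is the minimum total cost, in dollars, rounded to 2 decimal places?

$2.03

Let x1 = kg of canola meal, x2 = kg of fish meal, x3 = kg of rice bran, x4 = kg of sorghum.
Minimize 0.3x1 + 1.14x2 + 0.14x3 + 0.17x4 subject to:
  10.7x1 + 24.4x2 + 15x3 + 2.9x4 ≥ 36.3   (phosphorus)
  330x1 + 623x2 + 136x3 + 87x4 ≥ 461   (crude protein)
  20.2x1 + 46.5x2 + 6x3 + 2.3x4 ≥ 104.7   (lysine)
  7x1 + 36.1x2 + 0.6x3 + 0.3x4 ≥ 57.5   (calcium)
  x1, x2, x3, x4 ≥ 0.
The cheapest feasible vertex uses only canola meal, fish meal; rice bran, sorghum are not used. There the lysine and calcium constraints are tight.
Optimal quantities: canola meal = 2.739 kg, fish meal = 1.062 kg.
Cost = 0.3·2.739 + 1.14·1.062 = 2.0324.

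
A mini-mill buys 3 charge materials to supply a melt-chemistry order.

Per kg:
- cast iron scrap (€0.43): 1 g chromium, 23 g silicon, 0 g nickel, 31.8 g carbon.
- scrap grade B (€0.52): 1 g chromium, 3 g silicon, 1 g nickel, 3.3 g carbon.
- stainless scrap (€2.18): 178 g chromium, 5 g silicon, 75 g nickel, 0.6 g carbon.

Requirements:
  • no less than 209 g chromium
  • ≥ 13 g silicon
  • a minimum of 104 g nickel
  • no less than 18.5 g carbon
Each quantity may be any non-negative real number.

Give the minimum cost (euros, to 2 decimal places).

This is a linear program. Let x1 = kg of cast iron scrap, x2 = kg of scrap grade B, x3 = kg of stainless scrap.
Minimise 0.43x1 + 0.52x2 + 2.18x3 s.t.:
  1x1 + 1x2 + 178x3 ≥ 209   (chromium)
  23x1 + 3x2 + 5x3 ≥ 13   (silicon)
  1x2 + 75x3 ≥ 104   (nickel)
  31.8x1 + 3.3x2 + 0.6x3 ≥ 18.5   (carbon)
  x1, x2, x3 ≥ 0.
At the optimum only cast iron scrap, stainless scrap are positive (scrap grade B = 0). There the nickel and carbon constraints are tight.
That vertex is x1 = 0.5556, x3 = 1.387.
Cost = 0.43·0.5556 + 2.18·1.387 = 3.2626.

€3.26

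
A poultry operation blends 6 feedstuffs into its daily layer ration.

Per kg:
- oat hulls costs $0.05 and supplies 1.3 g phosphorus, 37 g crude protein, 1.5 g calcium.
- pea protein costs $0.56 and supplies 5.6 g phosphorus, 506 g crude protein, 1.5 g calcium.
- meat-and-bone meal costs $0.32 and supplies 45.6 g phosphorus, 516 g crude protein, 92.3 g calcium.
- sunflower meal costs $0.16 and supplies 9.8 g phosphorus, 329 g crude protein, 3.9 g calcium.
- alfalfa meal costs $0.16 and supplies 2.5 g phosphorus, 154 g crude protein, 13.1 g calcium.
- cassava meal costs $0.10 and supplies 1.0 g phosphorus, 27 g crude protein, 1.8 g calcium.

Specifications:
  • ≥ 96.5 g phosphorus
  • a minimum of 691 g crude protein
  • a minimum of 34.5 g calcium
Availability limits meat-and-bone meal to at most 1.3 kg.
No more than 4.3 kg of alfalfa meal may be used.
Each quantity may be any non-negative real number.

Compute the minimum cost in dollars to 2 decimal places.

$1.02

Set it up as a linear program. Let x1 = kg of oat hulls, x2 = kg of pea protein, x3 = kg of meat-and-bone meal, x4 = kg of sunflower meal, x5 = kg of alfalfa meal, x6 = kg of cassava meal.
Minimize 0.05x1 + 0.56x2 + 0.32x3 + 0.16x4 + 0.16x5 + 0.1x6 subject to:
  1.3x1 + 5.6x2 + 45.6x3 + 9.8x4 + 2.5x5 + 1x6 ≥ 96.5   (phosphorus)
  37x1 + 506x2 + 516x3 + 329x4 + 154x5 + 27x6 ≥ 691   (crude protein)
  1.5x1 + 1.5x2 + 92.3x3 + 3.9x4 + 13.1x5 + 1.8x6 ≥ 34.5   (calcium)
  x3 ≤ 1.3
  x5 ≤ 4.3
  x1, x2, x3, x4, x5, x6 ≥ 0.
The minimum-cost mix takes nothing from oat hulls, pea protein, alfalfa meal, cassava meal — only meat-and-bone meal, sunflower meal. There the phosphorus and the meat-and-bone meal cap constraints are tight.
So meat-and-bone meal = 1.3 kg, sunflower meal = 3.798 kg.
Cost = 0.32·1.3 + 0.16·3.798 = 1.0237.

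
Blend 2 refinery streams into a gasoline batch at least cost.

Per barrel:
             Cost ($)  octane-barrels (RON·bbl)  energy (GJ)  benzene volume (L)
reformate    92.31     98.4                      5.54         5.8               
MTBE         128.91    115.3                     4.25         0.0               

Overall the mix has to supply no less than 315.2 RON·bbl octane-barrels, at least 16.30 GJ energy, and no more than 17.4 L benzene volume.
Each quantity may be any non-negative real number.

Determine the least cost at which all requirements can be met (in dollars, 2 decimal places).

$299.29

This is a linear program. Let x1 = barrels of reformate, x2 = barrels of MTBE.
Minimise 92.31x1 + 128.91x2 s.t.:
  98.4x1 + 115.3x2 ≥ 315.2   (octane-barrels)
  5.54x1 + 4.25x2 ≥ 16.3   (energy)
  5.8x1 ≤ 17.4   (benzene volume)
  x1, x2 ≥ 0.
Both inputs are positive at the optimum. The octane-barrels and benzene volume requirements are met with equality.
Optimal quantities: reformate = 3 barrels, MTBE = 0.17346 barrels.
Total cost: 92.31·3 + 128.91·0.17346 = 299.2907.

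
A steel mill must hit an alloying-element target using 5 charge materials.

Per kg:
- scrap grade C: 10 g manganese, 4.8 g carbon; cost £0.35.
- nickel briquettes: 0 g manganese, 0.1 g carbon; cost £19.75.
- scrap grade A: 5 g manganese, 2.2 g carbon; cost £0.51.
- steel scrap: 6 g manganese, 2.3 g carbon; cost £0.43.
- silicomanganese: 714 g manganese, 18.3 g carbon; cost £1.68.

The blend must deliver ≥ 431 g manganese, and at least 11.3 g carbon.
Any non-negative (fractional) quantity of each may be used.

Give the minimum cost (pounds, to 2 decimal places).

Set it up as a linear program. Let x1 = kg of scrap grade C, x2 = kg of nickel briquettes, x3 = kg of scrap grade A, x4 = kg of steel scrap, x5 = kg of silicomanganese.
Minimise 0.35x1 + 19.75x2 + 0.51x3 + 0.43x4 + 1.68x5 with:
  10x1 + 5x3 + 6x4 + 714x5 ≥ 431   (manganese)
  4.8x1 + 0.1x2 + 2.2x3 + 2.3x4 + 18.3x5 ≥ 11.3   (carbon)
  x1, x2, x3, x4, x5 ≥ 0.
The optimal basis is {scrap grade C, silicomanganese}; nickel briquettes, scrap grade A, steel scrap drop out. The manganese and carbon requirements are met with equality.
Solving gives x1 = 0.05576, x5 = 0.6029.
Cost = 0.35·0.05576 + 1.68·0.6029 = 1.0324.

£1.03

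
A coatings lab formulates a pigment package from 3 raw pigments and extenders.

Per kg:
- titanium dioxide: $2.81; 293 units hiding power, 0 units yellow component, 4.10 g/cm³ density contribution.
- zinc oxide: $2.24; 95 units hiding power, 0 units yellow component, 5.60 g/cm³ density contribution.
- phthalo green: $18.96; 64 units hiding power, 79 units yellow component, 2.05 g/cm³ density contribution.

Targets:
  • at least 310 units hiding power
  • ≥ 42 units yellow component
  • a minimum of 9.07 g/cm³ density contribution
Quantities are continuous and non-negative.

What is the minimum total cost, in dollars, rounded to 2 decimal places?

$14.01

Let x1 = kg of titanium dioxide, x2 = kg of zinc oxide, x3 = kg of phthalo green.
Minimise 2.81x1 + 2.24x2 + 18.96x3 s.t.:
  293x1 + 95x2 + 64x3 ≥ 310   (hiding power)
  79x3 ≥ 42   (yellow component)
  4.1x1 + 5.6x2 + 2.05x3 ≥ 9.07   (density contribution)
  x1, x2, x3 ≥ 0.
All 3 inputs are positive at the optimum. The hiding power, yellow component, density contribution requirements are met with equality.
That vertex is x1 = 0.6292, x2 = 0.9643, x3 = 0.5316.
Cost = 2.81·0.6292 + 2.24·0.9643 + 18.96·0.5316 = 14.0072.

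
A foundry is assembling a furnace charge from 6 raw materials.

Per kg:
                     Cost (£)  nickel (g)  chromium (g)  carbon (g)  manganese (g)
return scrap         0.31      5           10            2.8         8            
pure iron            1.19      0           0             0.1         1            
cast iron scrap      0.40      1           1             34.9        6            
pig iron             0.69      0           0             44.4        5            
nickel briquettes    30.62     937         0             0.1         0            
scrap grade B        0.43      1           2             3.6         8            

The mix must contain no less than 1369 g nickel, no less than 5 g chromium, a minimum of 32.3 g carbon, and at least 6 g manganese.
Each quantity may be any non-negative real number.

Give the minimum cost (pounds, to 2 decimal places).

£45.12

This is a linear program. Let x1 = kg of return scrap, x2 = kg of pure iron, x3 = kg of cast iron scrap, x4 = kg of pig iron, x5 = kg of nickel briquettes, x6 = kg of scrap grade B.
Minimize 0.31x1 + 1.19x2 + 0.4x3 + 0.69x4 + 30.62x5 + 0.43x6 s.t.:
  5x1 + 1x3 + 937x5 + 1x6 ≥ 1369   (nickel)
  10x1 + 1x3 + 2x6 ≥ 5   (chromium)
  2.8x1 + 0.1x2 + 34.9x3 + 44.4x4 + 0.1x5 + 3.6x6 ≥ 32.3   (carbon)
  8x1 + 1x2 + 6x3 + 5x4 + 8x6 ≥ 6   (manganese)
  x1, x2, x3, x4, x5, x6 ≥ 0.
The optimal basis is {return scrap, cast iron scrap, nickel briquettes}; pure iron, pig iron, scrap grade B drop out. There the nickel, chromium, carbon constraints are tight.
Solving gives x1 = 0.41117, x3 = 0.88834, x5 = 1.4579.
Hence cost = 0.31·0.41117 + 0.4·0.88834 + 30.62·1.4579 = £45.1237.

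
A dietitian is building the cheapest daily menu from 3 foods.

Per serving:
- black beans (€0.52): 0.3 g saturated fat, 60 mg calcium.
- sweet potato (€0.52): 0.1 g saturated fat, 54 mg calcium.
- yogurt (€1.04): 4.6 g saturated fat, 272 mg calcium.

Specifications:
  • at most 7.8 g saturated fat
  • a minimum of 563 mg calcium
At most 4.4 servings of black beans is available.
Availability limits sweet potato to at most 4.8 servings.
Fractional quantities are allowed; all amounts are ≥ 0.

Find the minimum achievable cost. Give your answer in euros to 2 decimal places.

€2.82

This is a linear program. Let x1 = servings of black beans, x2 = servings of sweet potato, x3 = servings of yogurt.
Minimize 0.52x1 + 0.52x2 + 1.04x3 subject to:
  0.3x1 + 0.1x2 + 4.6x3 ≤ 7.8   (saturated fat)
  60x1 + 54x2 + 272x3 ≥ 563   (calcium)
  x1 ≤ 4.4
  x2 ≤ 4.8
  x1, x2, x3 ≥ 0.
The minimum-cost mix takes nothing from black beans — only sweet potato, yogurt. Binding constraints: saturated fat and calcium.
Solving gives x2 = 2.117, x3 = 1.65.
Hence cost = 0.52·2.117 + 1.04·1.65 = €2.8168.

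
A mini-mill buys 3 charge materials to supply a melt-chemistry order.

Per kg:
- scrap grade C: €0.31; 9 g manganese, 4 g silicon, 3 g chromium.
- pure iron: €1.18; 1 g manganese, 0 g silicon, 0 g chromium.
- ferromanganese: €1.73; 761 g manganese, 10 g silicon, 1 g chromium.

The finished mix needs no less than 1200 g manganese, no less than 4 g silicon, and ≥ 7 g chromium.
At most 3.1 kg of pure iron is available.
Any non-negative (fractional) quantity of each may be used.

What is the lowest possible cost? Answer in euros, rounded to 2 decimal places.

€3.25

Let x1 = kg of scrap grade C, x2 = kg of pure iron, x3 = kg of ferromanganese.
min 0.31x1 + 1.18x2 + 1.73x3 s.t.:
  9x1 + 1x2 + 761x3 ≥ 1200   (manganese)
  4x1 + 10x3 ≥ 4   (silicon)
  3x1 + 1x3 ≥ 7   (chromium)
  x2 ≤ 3.1
  x1, x2, x3 ≥ 0.
The cheapest feasible vertex uses only scrap grade C, ferromanganese; pure iron is not used. The manganese and chromium requirements are met with equality.
Solving gives x1 = 1.815, x3 = 1.555.
Objective = 0.31·1.815 + 1.73·1.555 = 3.2528.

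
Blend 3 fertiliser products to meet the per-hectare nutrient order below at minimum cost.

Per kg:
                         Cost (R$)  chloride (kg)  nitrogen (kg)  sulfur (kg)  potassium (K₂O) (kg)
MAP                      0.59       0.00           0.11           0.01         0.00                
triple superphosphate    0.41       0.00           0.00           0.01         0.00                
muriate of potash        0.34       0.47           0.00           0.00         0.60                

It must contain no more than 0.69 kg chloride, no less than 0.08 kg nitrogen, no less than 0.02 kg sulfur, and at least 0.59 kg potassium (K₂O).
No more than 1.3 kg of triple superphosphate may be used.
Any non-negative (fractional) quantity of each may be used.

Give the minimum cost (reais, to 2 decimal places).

Set it up as a linear program. Let x1 = kg of MAP, x2 = kg of triple superphosphate, x3 = kg of muriate of potash.
Minimize 0.59x1 + 0.41x2 + 0.34x3 s.t.:
  0.47x3 ≤ 0.69   (chloride)
  0.11x1 ≥ 0.08   (nitrogen)
  0.01x1 + 0.01x2 ≥ 0.02   (sulfur)
  0.6x3 ≥ 0.59   (potassium (K₂O))
  x2 ≤ 1.3
  x1, x2, x3 ≥ 0.
The optimal mix uses every input. Binding constraints: nitrogen, sulfur, potassium (K₂O).
So MAP = 0.7273 kg, triple superphosphate = 1.273 kg, muriate of potash = 0.9833 kg.
Hence cost = 0.59·0.7273 + 0.41·1.273 + 0.34·0.9833 = R$1.2854.

R$1.29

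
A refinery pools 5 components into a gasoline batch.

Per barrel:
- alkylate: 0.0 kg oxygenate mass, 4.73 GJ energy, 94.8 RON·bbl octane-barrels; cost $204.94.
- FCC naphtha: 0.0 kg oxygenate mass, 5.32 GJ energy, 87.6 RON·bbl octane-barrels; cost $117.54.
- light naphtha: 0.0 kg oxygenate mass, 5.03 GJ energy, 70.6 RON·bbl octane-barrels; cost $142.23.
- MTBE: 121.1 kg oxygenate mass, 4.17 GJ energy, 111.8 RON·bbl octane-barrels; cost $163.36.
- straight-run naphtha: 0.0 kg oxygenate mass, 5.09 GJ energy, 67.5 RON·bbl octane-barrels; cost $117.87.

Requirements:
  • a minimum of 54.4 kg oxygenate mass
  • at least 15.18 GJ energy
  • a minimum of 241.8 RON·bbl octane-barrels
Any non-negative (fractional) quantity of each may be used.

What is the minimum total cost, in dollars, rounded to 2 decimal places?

$367.38

Set it up as a linear program. Let x1 = barrels of alkylate, x2 = barrels of FCC naphtha, x3 = barrels of light naphtha, x4 = barrels of MTBE, x5 = barrels of straight-run naphtha.
Minimize 204.94x1 + 117.54x2 + 142.23x3 + 163.36x4 + 117.87x5 subject to:
  121.1x4 ≥ 54.4   (oxygenate mass)
  4.73x1 + 5.32x2 + 5.03x3 + 4.17x4 + 5.09x5 ≥ 15.18   (energy)
  94.8x1 + 87.6x2 + 70.6x3 + 111.8x4 + 67.5x5 ≥ 241.8   (octane-barrels)
  x1, x2, x3, x4, x5 ≥ 0.
The optimal basis is {FCC naphtha, MTBE}; alkylate, light naphtha, straight-run naphtha drop out. There the oxygenate mass and energy constraints are tight.
Optimal quantities: FCC naphtha = 2.50127 barrels, MTBE = 0.449216 barrels.
Cost = 117.54·2.50127 + 163.36·0.449216 = 367.3832.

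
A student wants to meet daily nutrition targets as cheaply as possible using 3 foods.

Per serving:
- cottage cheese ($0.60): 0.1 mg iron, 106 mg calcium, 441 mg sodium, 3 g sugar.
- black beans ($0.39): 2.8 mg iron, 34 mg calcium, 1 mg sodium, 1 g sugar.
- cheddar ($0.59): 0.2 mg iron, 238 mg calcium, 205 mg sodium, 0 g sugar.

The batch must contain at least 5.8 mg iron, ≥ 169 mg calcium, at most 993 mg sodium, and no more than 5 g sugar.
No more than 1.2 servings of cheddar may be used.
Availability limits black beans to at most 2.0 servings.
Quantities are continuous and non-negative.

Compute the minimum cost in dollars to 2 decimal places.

$1.37

This is a linear program. Let x1 = servings of cottage cheese, x2 = servings of black beans, x3 = servings of cheddar.
Minimise 0.6x1 + 0.39x2 + 0.59x3 with:
  0.1x1 + 2.8x2 + 0.2x3 ≥ 5.8   (iron)
  106x1 + 34x2 + 238x3 ≥ 169   (calcium)
  441x1 + 1x2 + 205x3 ≤ 993   (sodium)
  3x1 + 1x2 ≤ 5   (sugar)
  x3 ≤ 1.2
  x2 ≤ 2
  x1, x2, x3 ≥ 0.
The cheapest feasible vertex uses only black beans, cheddar; cottage cheese is not used. The iron and the black beans cap requirements are met with equality.
Solving gives x2 = 2, x3 = 1.
Cost = 0.39·2 + 0.59·1 = 1.3700.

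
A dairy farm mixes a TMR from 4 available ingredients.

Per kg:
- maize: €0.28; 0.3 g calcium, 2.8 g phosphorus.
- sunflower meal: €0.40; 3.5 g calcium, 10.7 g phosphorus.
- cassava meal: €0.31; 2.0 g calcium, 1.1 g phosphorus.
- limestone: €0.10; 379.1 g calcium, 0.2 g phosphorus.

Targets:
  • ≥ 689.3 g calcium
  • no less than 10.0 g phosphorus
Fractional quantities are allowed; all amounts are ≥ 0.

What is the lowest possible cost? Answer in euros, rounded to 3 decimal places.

Treat it as an LP. Let x1 = kg of maize, x2 = kg of sunflower meal, x3 = kg of cassava meal, x4 = kg of limestone.
Minimise 0.28x1 + 0.4x2 + 0.31x3 + 0.1x4 s.t.:
  0.3x1 + 3.5x2 + 2x3 + 379.1x4 ≥ 689.3   (calcium)
  2.8x1 + 10.7x2 + 1.1x3 + 0.2x4 ≥ 10   (phosphorus)
  x1, x2, x3, x4 ≥ 0.
At the optimum only sunflower meal, limestone are positive (maize, cassava meal = 0). Binding constraints: calcium and phosphorus.
That vertex is x2 = 0.9007, x4 = 1.81.
Objective = 0.4·0.9007 + 0.1·1.81 = 0.54128.

€0.541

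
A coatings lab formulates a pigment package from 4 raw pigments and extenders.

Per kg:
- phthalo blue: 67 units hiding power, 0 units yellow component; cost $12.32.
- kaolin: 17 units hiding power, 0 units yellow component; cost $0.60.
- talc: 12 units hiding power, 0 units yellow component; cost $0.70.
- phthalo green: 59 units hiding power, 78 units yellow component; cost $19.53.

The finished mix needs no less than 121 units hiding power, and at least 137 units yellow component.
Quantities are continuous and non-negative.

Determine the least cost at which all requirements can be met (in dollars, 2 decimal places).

$34.92

This is a linear program. Let x1 = kg of phthalo blue, x2 = kg of kaolin, x3 = kg of talc, x4 = kg of phthalo green.
Minimise 12.32x1 + 0.6x2 + 0.7x3 + 19.53x4 with:
  67x1 + 17x2 + 12x3 + 59x4 ≥ 121   (hiding power)
  78x4 ≥ 137   (yellow component)
  x1, x2, x3, x4 ≥ 0.
At the optimum only kaolin, phthalo green are positive (phthalo blue, talc = 0). Binding constraints: hiding power and yellow component.
That vertex is x2 = 1.0219, x4 = 1.7564.
Objective = 0.6·1.0219 + 19.53·1.7564 = 34.9156.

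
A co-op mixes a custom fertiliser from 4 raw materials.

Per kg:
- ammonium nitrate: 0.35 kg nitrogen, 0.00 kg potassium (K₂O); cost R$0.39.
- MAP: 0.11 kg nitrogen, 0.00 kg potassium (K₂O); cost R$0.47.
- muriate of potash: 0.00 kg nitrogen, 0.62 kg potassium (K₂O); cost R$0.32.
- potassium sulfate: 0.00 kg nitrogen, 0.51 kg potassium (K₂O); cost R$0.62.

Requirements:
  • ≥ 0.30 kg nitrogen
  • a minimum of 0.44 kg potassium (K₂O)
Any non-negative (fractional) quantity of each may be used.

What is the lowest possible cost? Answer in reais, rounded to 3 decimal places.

R$0.561

Set it up as a linear program. Let x1 = kg of ammonium nitrate, x2 = kg of MAP, x3 = kg of muriate of potash, x4 = kg of potassium sulfate.
min 0.39x1 + 0.47x2 + 0.32x3 + 0.62x4 subject to:
  0.35x1 + 0.11x2 ≥ 0.3   (nitrogen)
  0.62x3 + 0.51x4 ≥ 0.44   (potassium (K₂O))
  x1, x2, x3, x4 ≥ 0.
The cheapest feasible vertex uses only ammonium nitrate, muriate of potash; MAP, potassium sulfate are not used. The nitrogen and potassium (K₂O) requirements are met with equality.
Solving gives x1 = 0.8571, x3 = 0.7097.
Cost = 0.39·0.8571 + 0.32·0.7097 = 0.56137.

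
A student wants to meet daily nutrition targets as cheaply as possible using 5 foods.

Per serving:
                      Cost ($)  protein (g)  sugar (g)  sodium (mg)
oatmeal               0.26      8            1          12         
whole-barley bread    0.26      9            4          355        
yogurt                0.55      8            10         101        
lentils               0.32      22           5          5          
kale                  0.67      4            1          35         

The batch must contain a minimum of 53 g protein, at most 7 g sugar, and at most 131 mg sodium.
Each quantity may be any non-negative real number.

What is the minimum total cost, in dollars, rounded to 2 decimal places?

Let x1 = servings of oatmeal, x2 = servings of whole-barley bread, x3 = servings of yogurt, x4 = servings of lentils, x5 = servings of kale.
Minimize 0.26x1 + 0.26x2 + 0.55x3 + 0.32x4 + 0.67x5 subject to:
  8x1 + 9x2 + 8x3 + 22x4 + 4x5 ≥ 53   (protein)
  1x1 + 4x2 + 10x3 + 5x4 + 1x5 ≤ 7   (sugar)
  12x1 + 355x2 + 101x3 + 5x4 + 35x5 ≤ 131   (sodium)
  x1, x2, x3, x4, x5 ≥ 0.
At the optimum only oatmeal, lentils are positive (whole-barley bread, yogurt, kale = 0). Binding constraints: protein and sugar.
That vertex is x1 = 6.167, x4 = 0.1667.
Cost = 0.26·6.167 + 0.32·0.1667 = 1.6568.

$1.66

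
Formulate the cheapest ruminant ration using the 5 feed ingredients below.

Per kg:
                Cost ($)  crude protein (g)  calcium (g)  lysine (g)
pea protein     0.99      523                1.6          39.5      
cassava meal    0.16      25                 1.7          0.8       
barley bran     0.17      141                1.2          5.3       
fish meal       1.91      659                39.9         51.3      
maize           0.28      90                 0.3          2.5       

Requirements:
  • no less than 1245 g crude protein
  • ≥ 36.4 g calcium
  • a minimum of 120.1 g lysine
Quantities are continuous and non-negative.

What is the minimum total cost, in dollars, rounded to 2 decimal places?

Let x1 = kg of pea protein, x2 = kg of cassava meal, x3 = kg of barley bran, x4 = kg of fish meal, x5 = kg of maize.
Minimise 0.99x1 + 0.16x2 + 0.17x3 + 1.91x4 + 0.28x5 s.t.:
  523x1 + 25x2 + 141x3 + 659x4 + 90x5 ≥ 1245   (crude protein)
  1.6x1 + 1.7x2 + 1.2x3 + 39.9x4 + 0.3x5 ≥ 36.4   (calcium)
  39.5x1 + 0.8x2 + 5.3x3 + 51.3x4 + 2.5x5 ≥ 120.1   (lysine)
  x1, x2, x3, x4, x5 ≥ 0.
The minimum-cost mix takes nothing from cassava meal, barley bran, maize — only pea protein, fish meal. The calcium and lysine requirements are met with equality.
Optimal quantities: pea protein = 1.958 kg, fish meal = 0.8338 kg.
Hence cost = 0.99·1.958 + 1.91·0.8338 = $3.5310.

$3.53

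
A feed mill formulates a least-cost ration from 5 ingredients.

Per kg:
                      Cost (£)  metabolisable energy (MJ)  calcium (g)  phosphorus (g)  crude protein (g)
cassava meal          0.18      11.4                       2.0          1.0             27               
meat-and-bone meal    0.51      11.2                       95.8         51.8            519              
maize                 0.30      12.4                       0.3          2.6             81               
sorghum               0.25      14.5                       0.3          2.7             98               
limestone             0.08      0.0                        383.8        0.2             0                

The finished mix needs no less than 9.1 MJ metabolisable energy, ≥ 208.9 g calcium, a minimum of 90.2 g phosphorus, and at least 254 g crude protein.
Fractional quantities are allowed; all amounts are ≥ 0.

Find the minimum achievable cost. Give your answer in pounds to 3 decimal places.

This is a linear program. Let x1 = kg of cassava meal, x2 = kg of meat-and-bone meal, x3 = kg of maize, x4 = kg of sorghum, x5 = kg of limestone.
Minimise 0.18x1 + 0.51x2 + 0.3x3 + 0.25x4 + 0.08x5 with:
  11.4x1 + 11.2x2 + 12.4x3 + 14.5x4 ≥ 9.1   (metabolisable energy)
  2x1 + 95.8x2 + 0.3x3 + 0.3x4 + 383.8x5 ≥ 208.9   (calcium)
  1x1 + 51.8x2 + 2.6x3 + 2.7x4 + 0.2x5 ≥ 90.2   (phosphorus)
  27x1 + 519x2 + 81x3 + 98x4 ≥ 254   (crude protein)
  x1, x2, x3, x4, x5 ≥ 0.
The minimum-cost mix takes nothing from cassava meal, maize, sorghum — only meat-and-bone meal, limestone. The calcium and phosphorus requirements are met with equality.
Solving gives x2 = 1.741, x5 = 0.1098.
Cost = 0.51·1.741 + 0.08·0.1098 = 0.89669.

£0.897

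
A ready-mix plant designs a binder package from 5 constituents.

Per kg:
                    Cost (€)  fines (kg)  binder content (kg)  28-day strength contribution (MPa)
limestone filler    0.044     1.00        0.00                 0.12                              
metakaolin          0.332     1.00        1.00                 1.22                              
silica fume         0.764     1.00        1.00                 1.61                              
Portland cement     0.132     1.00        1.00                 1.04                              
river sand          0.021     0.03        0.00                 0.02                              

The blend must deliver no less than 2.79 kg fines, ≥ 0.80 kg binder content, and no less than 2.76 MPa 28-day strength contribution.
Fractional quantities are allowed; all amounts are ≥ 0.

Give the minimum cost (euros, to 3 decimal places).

€0.355

Let x1 = kg of limestone filler, x2 = kg of metakaolin, x3 = kg of silica fume, x4 = kg of Portland cement, x5 = kg of river sand.
min 0.044x1 + 0.332x2 + 0.764x3 + 0.132x4 + 0.021x5 subject to:
  1x1 + 1x2 + 1x3 + 1x4 + 0.03x5 ≥ 2.79   (fines)
  1x2 + 1x3 + 1x4 ≥ 0.8   (binder content)
  0.12x1 + 1.22x2 + 1.61x3 + 1.04x4 + 0.02x5 ≥ 2.76   (28-day strength contribution)
  x1, x2, x3, x4, x5 ≥ 0.
The minimum-cost mix takes nothing from metakaolin, silica fume, river sand — only limestone filler, Portland cement. There the fines and 28-day strength contribution constraints are tight.
Solving gives x1 = 0.1539, x4 = 2.636.
Hence cost = 0.044·0.1539 + 0.132·2.636 = €0.35472.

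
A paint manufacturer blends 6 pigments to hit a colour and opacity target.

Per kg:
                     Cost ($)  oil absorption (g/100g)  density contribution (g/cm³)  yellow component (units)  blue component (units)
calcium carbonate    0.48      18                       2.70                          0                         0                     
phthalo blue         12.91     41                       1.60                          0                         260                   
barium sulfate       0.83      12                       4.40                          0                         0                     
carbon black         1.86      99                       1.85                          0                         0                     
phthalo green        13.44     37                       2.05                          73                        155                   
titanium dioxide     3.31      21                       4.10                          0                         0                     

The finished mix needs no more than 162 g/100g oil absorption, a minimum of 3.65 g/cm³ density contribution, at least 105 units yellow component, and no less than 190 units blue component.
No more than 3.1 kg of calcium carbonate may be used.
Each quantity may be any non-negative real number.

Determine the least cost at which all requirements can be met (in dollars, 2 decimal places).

Treat it as an LP. Let x1 = kg of calcium carbonate, x2 = kg of phthalo blue, x3 = kg of barium sulfate, x4 = kg of carbon black, x5 = kg of phthalo green, x6 = kg of titanium dioxide.
min 0.48x1 + 12.91x2 + 0.83x3 + 1.86x4 + 13.44x5 + 3.31x6 s.t.:
  18x1 + 41x2 + 12x3 + 99x4 + 37x5 + 21x6 ≤ 162   (oil absorption)
  2.7x1 + 1.6x2 + 4.4x3 + 1.85x4 + 2.05x5 + 4.1x6 ≥ 3.65   (density contribution)
  73x5 ≥ 105   (yellow component)
  260x2 + 155x5 ≥ 190   (blue component)
  x1 ≤ 3.1
  x1, x2, x3, x4, x5, x6 ≥ 0.
The optimal basis is {calcium carbonate, phthalo green}; phthalo blue, barium sulfate, carbon black, titanium dioxide drop out. The density contribution and yellow component requirements are met with equality.
So calcium carbonate = 0.25977 kg, phthalo green = 1.4384 kg.
Hence cost = 0.48·0.25977 + 13.44·1.4384 = $19.4568.

$19.46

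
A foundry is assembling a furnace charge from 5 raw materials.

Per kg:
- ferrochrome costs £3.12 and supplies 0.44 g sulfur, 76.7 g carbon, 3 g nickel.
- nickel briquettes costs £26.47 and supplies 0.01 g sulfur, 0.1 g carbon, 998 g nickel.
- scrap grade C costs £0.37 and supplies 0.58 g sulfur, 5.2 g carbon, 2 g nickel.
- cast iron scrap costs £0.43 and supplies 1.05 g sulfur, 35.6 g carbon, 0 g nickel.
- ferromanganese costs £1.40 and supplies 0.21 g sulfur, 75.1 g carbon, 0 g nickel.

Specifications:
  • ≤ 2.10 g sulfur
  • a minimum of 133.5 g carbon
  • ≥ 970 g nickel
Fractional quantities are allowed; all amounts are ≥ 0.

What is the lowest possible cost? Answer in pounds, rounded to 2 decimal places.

Let x1 = kg of ferrochrome, x2 = kg of nickel briquettes, x3 = kg of scrap grade C, x4 = kg of cast iron scrap, x5 = kg of ferromanganese.
Minimise 3.12x1 + 26.47x2 + 0.37x3 + 0.43x4 + 1.4x5 s.t.:
  0.44x1 + 0.01x2 + 0.58x3 + 1.05x4 + 0.21x5 ≤ 2.1   (sulfur)
  76.7x1 + 0.1x2 + 5.2x3 + 35.6x4 + 75.1x5 ≥ 133.5   (carbon)
  3x1 + 998x2 + 2x3 ≥ 970   (nickel)
  x1, x2, x3, x4, x5 ≥ 0.
The minimum-cost mix takes nothing from ferrochrome, scrap grade C — only nickel briquettes, cast iron scrap, ferromanganese. The sulfur, carbon, nickel requirements are met with equality.
So nickel briquettes = 0.9719 kg, cast iron scrap = 1.807 kg, ferromanganese = 0.9199 kg.
Cost = 26.47·0.9719 + 0.43·1.807 + 1.4·0.9199 = 27.7911.

£27.79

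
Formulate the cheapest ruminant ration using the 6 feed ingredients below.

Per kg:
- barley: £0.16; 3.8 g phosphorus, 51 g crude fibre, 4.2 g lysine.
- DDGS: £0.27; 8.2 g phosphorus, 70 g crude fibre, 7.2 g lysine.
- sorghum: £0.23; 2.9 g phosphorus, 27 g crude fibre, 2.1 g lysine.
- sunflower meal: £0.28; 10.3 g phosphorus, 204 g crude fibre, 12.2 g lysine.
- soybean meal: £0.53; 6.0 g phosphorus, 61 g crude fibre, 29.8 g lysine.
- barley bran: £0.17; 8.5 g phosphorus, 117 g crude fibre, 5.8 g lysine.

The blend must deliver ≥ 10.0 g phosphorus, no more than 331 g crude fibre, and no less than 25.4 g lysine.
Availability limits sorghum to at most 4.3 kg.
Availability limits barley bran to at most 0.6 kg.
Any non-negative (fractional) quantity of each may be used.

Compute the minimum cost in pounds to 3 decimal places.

Set it up as a linear program. Let x1 = kg of barley, x2 = kg of DDGS, x3 = kg of sorghum, x4 = kg of sunflower meal, x5 = kg of soybean meal, x6 = kg of barley bran.
Minimise 0.16x1 + 0.27x2 + 0.23x3 + 0.28x4 + 0.53x5 + 0.17x6 with:
  3.8x1 + 8.2x2 + 2.9x3 + 10.3x4 + 6x5 + 8.5x6 ≥ 10   (phosphorus)
  51x1 + 70x2 + 27x3 + 204x4 + 61x5 + 117x6 ≤ 331   (crude fibre)
  4.2x1 + 7.2x2 + 2.1x3 + 12.2x4 + 29.8x5 + 5.8x6 ≥ 25.4   (lysine)
  x3 ≤ 4.3
  x6 ≤ 0.6
  x1, x2, x3, x4, x5, x6 ≥ 0.
The minimum-cost mix takes nothing from barley, DDGS, sorghum, barley bran — only sunflower meal, soybean meal. Binding constraints: phosphorus and lysine.
Solving gives x4 = 0.6229, x5 = 0.5973.
Total cost: 0.28·0.6229 + 0.53·0.5973 = 0.49098.

£0.491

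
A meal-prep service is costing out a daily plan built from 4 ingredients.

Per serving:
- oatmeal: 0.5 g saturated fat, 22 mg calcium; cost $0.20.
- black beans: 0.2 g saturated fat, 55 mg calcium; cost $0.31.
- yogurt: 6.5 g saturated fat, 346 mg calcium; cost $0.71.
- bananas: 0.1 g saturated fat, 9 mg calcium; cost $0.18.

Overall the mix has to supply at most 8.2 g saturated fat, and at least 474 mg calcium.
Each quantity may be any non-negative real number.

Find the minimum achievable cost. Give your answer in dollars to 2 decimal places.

$1.14

Let x1 = servings of oatmeal, x2 = servings of black beans, x3 = servings of yogurt, x4 = servings of bananas.
Minimize 0.2x1 + 0.31x2 + 0.71x3 + 0.18x4 s.t.:
  0.5x1 + 0.2x2 + 6.5x3 + 0.1x4 ≤ 8.2   (saturated fat)
  22x1 + 55x2 + 346x3 + 9x4 ≥ 474   (calcium)
  x1, x2, x3, x4 ≥ 0.
The cheapest feasible vertex uses only black beans, yogurt; oatmeal, bananas are not used. The saturated fat and calcium requirements are met with equality.
That vertex is x2 = 0.8456, x3 = 1.236.
Total cost: 0.31·0.8456 + 0.71·1.236 = 1.1397.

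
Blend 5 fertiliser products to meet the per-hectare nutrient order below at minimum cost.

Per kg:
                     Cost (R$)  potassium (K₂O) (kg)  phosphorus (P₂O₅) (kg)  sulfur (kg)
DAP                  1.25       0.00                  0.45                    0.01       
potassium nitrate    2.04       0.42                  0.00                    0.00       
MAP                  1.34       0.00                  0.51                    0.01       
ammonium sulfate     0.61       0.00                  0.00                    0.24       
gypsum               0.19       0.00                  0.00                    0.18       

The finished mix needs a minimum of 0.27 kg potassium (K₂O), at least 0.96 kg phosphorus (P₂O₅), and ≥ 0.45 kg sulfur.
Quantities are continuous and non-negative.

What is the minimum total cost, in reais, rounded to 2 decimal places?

Set it up as a linear program. Let x1 = kg of DAP, x2 = kg of potassium nitrate, x3 = kg of MAP, x4 = kg of ammonium sulfate, x5 = kg of gypsum.
min 1.25x1 + 2.04x2 + 1.34x3 + 0.61x4 + 0.19x5 s.t.:
  0.42x2 ≥ 0.27   (potassium (K₂O))
  0.45x1 + 0.51x3 ≥ 0.96   (phosphorus (P₂O₅))
  0.01x1 + 0.01x3 + 0.24x4 + 0.18x5 ≥ 0.45   (sulfur)
  x1, x2, x3, x4, x5 ≥ 0.
The optimal basis is {potassium nitrate, MAP, gypsum}; DAP, ammonium sulfate drop out. Binding constraints: potassium (K₂O), phosphorus (P₂O₅), sulfur.
That vertex is x2 = 0.6429, x3 = 1.882, x5 = 2.395.
Cost = 2.04·0.6429 + 1.34·1.882 + 0.19·2.395 = 4.2884.

R$4.29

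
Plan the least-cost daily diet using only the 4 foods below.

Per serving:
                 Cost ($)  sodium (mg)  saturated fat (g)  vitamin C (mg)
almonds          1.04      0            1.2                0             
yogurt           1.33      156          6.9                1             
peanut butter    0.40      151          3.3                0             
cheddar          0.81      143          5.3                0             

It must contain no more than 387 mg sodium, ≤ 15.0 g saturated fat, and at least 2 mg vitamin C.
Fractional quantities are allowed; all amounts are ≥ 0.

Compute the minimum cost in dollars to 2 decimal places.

Set it up as a linear program. Let x1 = servings of almonds, x2 = servings of yogurt, x3 = servings of peanut butter, x4 = servings of cheddar.
Minimize 1.04x1 + 1.33x2 + 0.4x3 + 0.81x4 with:
  156x2 + 151x3 + 143x4 ≤ 387   (sodium)
  1.2x1 + 6.9x2 + 3.3x3 + 5.3x4 ≤ 15   (saturated fat)
  1x2 ≥ 2   (vitamin C)
  x1, x2, x3, x4 ≥ 0.
At the optimum only yogurt is positive (almonds, peanut butter, cheddar = 0). The vitamin C requirement is met with equality.
So yogurt = 2 servings.
Objective = 1.33·2 = 2.6600.

$2.66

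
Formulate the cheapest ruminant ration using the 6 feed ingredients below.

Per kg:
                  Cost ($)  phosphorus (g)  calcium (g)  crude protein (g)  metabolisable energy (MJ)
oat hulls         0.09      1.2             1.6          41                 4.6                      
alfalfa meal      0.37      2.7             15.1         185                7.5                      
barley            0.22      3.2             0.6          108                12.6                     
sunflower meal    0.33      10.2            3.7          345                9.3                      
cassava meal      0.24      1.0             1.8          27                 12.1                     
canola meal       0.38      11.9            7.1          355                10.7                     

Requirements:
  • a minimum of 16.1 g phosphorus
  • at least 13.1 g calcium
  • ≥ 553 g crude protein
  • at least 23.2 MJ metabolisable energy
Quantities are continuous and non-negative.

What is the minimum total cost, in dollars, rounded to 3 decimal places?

This is a linear program. Let x1 = kg of oat hulls, x2 = kg of alfalfa meal, x3 = kg of barley, x4 = kg of sunflower meal, x5 = kg of cassava meal, x6 = kg of canola meal.
min 0.09x1 + 0.37x2 + 0.22x3 + 0.33x4 + 0.24x5 + 0.38x6 with:
  1.2x1 + 2.7x2 + 3.2x3 + 10.2x4 + 1x5 + 11.9x6 ≥ 16.1   (phosphorus)
  1.6x1 + 15.1x2 + 0.6x3 + 3.7x4 + 1.8x5 + 7.1x6 ≥ 13.1   (calcium)
  41x1 + 185x2 + 108x3 + 345x4 + 27x5 + 355x6 ≥ 553   (crude protein)
  4.6x1 + 7.5x2 + 12.6x3 + 9.3x4 + 12.1x5 + 10.7x6 ≥ 23.2   (metabolisable energy)
  x1, x2, x3, x4, x5, x6 ≥ 0.
The cheapest feasible vertex uses only oat hulls, alfalfa meal, canola meal; barley, sunflower meal, cassava meal are not used. There the calcium, crude protein, metabolisable energy constraints are tight.
Optimal quantities: oat hulls = 1.9142 kg, alfalfa meal = 0.047976 kg, canola meal = 1.3117 kg.
Objective = 0.09·1.9142 + 0.37·0.047976 + 0.38·1.3117 = 0.68848.

$0.688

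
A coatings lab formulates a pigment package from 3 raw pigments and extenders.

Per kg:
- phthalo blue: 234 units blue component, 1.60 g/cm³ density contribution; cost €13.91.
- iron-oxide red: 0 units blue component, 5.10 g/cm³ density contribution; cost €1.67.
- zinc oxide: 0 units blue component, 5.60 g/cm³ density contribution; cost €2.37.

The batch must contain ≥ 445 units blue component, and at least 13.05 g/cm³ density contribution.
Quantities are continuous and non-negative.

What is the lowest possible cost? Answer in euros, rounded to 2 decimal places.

€29.73

Let x1 = kg of phthalo blue, x2 = kg of iron-oxide red, x3 = kg of zinc oxide.
min 13.91x1 + 1.67x2 + 2.37x3 with:
  234x1 ≥ 445   (blue component)
  1.6x1 + 5.1x2 + 5.6x3 ≥ 13.05   (density contribution)
  x1, x2, x3 ≥ 0.
At the optimum only phthalo blue, iron-oxide red are positive (zinc oxide = 0). There the blue component and density contribution constraints are tight.
So phthalo blue = 1.902 kg, iron-oxide red = 1.962 kg.
Total cost: 13.91·1.902 + 1.67·1.962 = 29.7334.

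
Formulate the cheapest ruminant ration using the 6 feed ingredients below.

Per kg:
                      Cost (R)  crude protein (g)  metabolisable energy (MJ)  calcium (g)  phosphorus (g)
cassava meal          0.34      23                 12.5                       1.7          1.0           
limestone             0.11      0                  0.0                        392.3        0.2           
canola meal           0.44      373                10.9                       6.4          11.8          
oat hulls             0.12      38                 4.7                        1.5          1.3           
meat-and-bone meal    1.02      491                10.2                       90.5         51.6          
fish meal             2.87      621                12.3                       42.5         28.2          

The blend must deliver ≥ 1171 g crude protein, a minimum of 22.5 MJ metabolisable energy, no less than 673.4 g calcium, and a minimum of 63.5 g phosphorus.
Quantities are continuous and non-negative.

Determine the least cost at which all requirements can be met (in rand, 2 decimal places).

R1.87

This is a linear program. Let x1 = kg of cassava meal, x2 = kg of limestone, x3 = kg of canola meal, x4 = kg of oat hulls, x5 = kg of meat-and-bone meal, x6 = kg of fish meal.
min 0.34x1 + 0.11x2 + 0.44x3 + 0.12x4 + 1.02x5 + 2.87x6 subject to:
  23x1 + 373x3 + 38x4 + 491x5 + 621x6 ≥ 1171   (crude protein)
  12.5x1 + 10.9x3 + 4.7x4 + 10.2x5 + 12.3x6 ≥ 22.5   (metabolisable energy)
  1.7x1 + 392.3x2 + 6.4x3 + 1.5x4 + 90.5x5 + 42.5x6 ≥ 673.4   (calcium)
  1x1 + 0.2x2 + 11.8x3 + 1.3x4 + 51.6x5 + 28.2x6 ≥ 63.5   (phosphorus)
  x1, x2, x3, x4, x5, x6 ≥ 0.
The minimum-cost mix takes nothing from cassava meal, oat hulls, fish meal — only limestone, canola meal, meat-and-bone meal. The crude protein, calcium, phosphorus requirements are met with equality.
That vertex is x2 = 1.514, x3 = 2.185, x5 = 0.7251.
Total cost: 0.11·1.514 + 0.44·2.185 + 1.02·0.7251 = 1.8675.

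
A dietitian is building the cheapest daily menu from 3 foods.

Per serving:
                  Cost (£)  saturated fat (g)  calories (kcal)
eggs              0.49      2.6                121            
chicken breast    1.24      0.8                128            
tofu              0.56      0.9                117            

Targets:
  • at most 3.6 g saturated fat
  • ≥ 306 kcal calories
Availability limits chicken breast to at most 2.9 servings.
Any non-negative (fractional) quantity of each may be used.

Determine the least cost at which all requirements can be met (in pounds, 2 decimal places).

Treat it as an LP. Let x1 = servings of eggs, x2 = servings of chicken breast, x3 = servings of tofu.
Minimize 0.49x1 + 1.24x2 + 0.56x3 with:
  2.6x1 + 0.8x2 + 0.9x3 ≤ 3.6   (saturated fat)
  121x1 + 128x2 + 117x3 ≥ 306   (calories)
  x2 ≤ 2.9
  x1, x2, x3 ≥ 0.
The optimal basis is {eggs, tofu}; chicken breast drops out. There the saturated fat and calories constraints are tight.
So eggs = 0.7465 servings, tofu = 1.843 servings.
Hence cost = 0.49·0.7465 + 0.56·1.843 = £1.3979.

£1.40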